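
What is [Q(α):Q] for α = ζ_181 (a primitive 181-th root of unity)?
[Q(α):Q] = 180

The minimal polynomial of ζ_181 over Q is the 181-th cyclotomic polynomial Φ_181(x), which is irreducible over Q and has degree φ(181) = 180. Hence [Q(α):Q] = φ(181) = 180.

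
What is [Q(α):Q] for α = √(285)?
[Q(α):Q] = 2

[Q(α):Q] equals the degree of the minimal polynomial of α. Here α^2 = 285 and x^2 - 285 is irreducible (d = 285 is squarefree, ≠ 1, hence not a square), so deg(m_α) = 2. Thus [Q(α):Q] = 2.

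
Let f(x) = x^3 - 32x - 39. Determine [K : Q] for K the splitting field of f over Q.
[K : Q] = 6

By the rational root test, any rational root of the monic integer polynomial f(x) = x^3 - 32x - 39 must be an integer dividing the constant term -39, i.e. one of ±{1, 3, 13, 39}. Evaluating: f(1) = -70, f(-1) = -8, f(3) = -108, f(-3) = 30, f(13) = 1742, f(-13) = -1820, f(39) = 58032, f(-39) = -58110; none is 0, so f has no rational root and is therefore irreducible over Q (a cubic with no linear factor over a field is irreducible). For an irreducible cubic, the Galois group is A_3 or S_3 according as the discriminant disc(f) = -4a^3 - 27b^2 = -4·(-32)^3 - 27·(-39)^2 = 90005 is or is not a square in Q. Here disc(f) = 90005 is not a perfect square in Q, so the Galois group of f over Q is not contained in A_3 and must be all of S_3. The splitting field has degree |S_3| = 6 over Q, so [K : Q] = 6.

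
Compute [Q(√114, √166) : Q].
[Q(√114, √166) : Q] = 4

[Q(√114):Q] = 2 (min poly x^2 - 114, irreducible since 114 is squarefree > 1). For the top step, suppose √166 ∈ Q(√114), say √166 = c + d√114 with c, d ∈ Q. Squaring: 166 = c^2 + 114d^2 + 2cd√114. Since √114 ∉ Q this forces 2cd = 0. If d = 0 then √166 = c ∈ Q, contradicting 166 squarefree > 1. If c = 0 then 166 = 114d^2, so 114·166 = (114d)^2 is a perfect square in Q — but 114·166 = 18924 is not a perfect square (since 114 and 166 are distinct squarefree integers). Contradiction. Hence √166 ∉ Q(√114), so x^2 - 166 stays irreducible over Q(√114) and [Q(√114, √166) : Q(√114)] = 2. By the tower law, [Q(√114, √166) : Q] = 2 · 2 = 4.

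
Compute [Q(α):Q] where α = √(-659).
[Q(α):Q] = 2

[Q(α):Q] equals the degree of the minimal polynomial of α. Here α^2 = -659 and x^2 + 659 is irreducible (d = -659 is squarefree, ≠ 1, hence not a square), so deg(m_α) = 2. Thus [Q(α):Q] = 2.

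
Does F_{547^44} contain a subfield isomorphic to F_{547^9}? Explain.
No: F_{547^9} is not a subfield of F_{547^44}

F_{p^m} embeds in F_{p^n} iff m | n. Here 9 ∤ 44 (since 44 = 4·9 + 8 with remainder 8 ≠ 0), so F_{547^9} is not a subfield of F_{547^44}. Equivalently: if it were, the tower law would give 9 = [F_{547^9}:F_547] dividing [F_{547^44}:F_547] = 44, contradiction.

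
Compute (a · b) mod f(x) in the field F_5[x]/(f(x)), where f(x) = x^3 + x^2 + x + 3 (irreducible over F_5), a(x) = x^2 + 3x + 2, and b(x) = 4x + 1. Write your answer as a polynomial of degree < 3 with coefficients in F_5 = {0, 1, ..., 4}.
a · b ≡ 4x^2 + 2x (mod f(x))

Multiply in F_5[x]: a(x)·b(x) = (x^2 + 3x + 2)·(4x + 1) = 4x^3 + 3x^2 + x + 2. This has degree ≥ 3, so divide by f(x) over F_5: 4x^3 + 3x^2 + x + 2 = (4)·(x^3 + x^2 + x + 3) + (4x^2 + 2x). Hence a·b ≡ 4x^2 + 2x (mod f). (F_5[x]/(f) is a field with 5^3 = 125 elements since f is irreducible of degree 3.)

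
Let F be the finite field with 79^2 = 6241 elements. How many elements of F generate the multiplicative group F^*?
There are φ(6240) = 1536 primitive elements

F_q^* is cyclic of order q - 1 = 6240. A cyclic group of order m has exactly φ(m) generators. Here m = 6240 = 2^5 · 3 · 5 · 13, so the number of primitive elements is φ(6240) = 1536.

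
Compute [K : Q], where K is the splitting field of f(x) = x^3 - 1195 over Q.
[K : Q] = 6

The roots of x^3 - 1195 are ∛1195, ω∛1195, ω^2∛1195 where ω = e^(2πi/3) is a primitive cube root of unity, so K = Q(∛1195, ω). Now [Q(∛1195):Q] = 3 (since 1195 is not a perfect cube, x^3 - 1195 is irreducible) and [Q(ω):Q] = 2. Both 2 and 3 divide [K:Q], and [K:Q] ≤ 3·2 = 6, so [K:Q] = 6. (Equivalently: Q(∛1195) ⊂ R but ω ∉ R, so [K : Q(∛1195)] = 2.)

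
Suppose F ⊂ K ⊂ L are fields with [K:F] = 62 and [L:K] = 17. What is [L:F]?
[L:F] = 1054

The tower law says that for any tower of field extensions F ⊂ K ⊂ L with finite degrees, [L:F] = [L:K] · [K:F]. Here this gives [L:F] = 17 · 62 = 1054.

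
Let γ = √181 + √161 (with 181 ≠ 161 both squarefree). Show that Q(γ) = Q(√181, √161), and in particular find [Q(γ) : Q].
[Q(γ) : Q] = 4 (equivalently, Q(γ) = Q(√181, √161))

Obviously Q(γ) ⊆ Q(√181, √161), and [Q(√181, √161):Q] = 4 (since 181, 161 are distinct squarefree integers > 1 with 29141 not a perfect square). To show equality we compute the minimal polynomial of γ. From γ = √181 + √161: γ^2 = 181 + 2√(29141) + 161 = 342 + 2√(29141), so γ^2 - 342 = 2√(29141); squaring, (γ^2 - 342)^2 = 4·29141, i.e. γ^4 - 684γ^2 + 116964 - 116564 = 0, i.e. γ^4 - 684γ^2 + 400 = 0. So γ is a root of x^4 - 684x^2 + 400. This polynomial is irreducible over Q: it has no rational root (each ±√181 ± √161 is irrational), and any factorization into two quadratics over Q would force √(29141) ∈ Q (pairing opposite roots) or √181, √161 ∈ Q (other pairings), all impossible. Hence [Q(γ):Q] = 4 = [Q(√181, √161):Q], so Q(γ) = Q(√181, √161).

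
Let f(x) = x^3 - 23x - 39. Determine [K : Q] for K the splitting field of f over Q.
[K : Q] = 6

By the rational root test, any rational root of the monic integer polynomial f(x) = x^3 - 23x - 39 must be an integer dividing the constant term -39, i.e. one of ±{1, 3, 13, 39}. Evaluating: f(1) = -61, f(-1) = -17, f(3) = -81, f(-3) = 3, f(13) = 1859, f(-13) = -1937, f(39) = 58383, f(-39) = -58461; none is 0, so f has no rational root and is therefore irreducible over Q (a cubic with no linear factor over a field is irreducible). For an irreducible cubic, the Galois group is A_3 or S_3 according as the discriminant disc(f) = -4a^3 - 27b^2 = -4·(-23)^3 - 27·(-39)^2 = 7601 is or is not a square in Q. Here disc(f) = 7601 is not a perfect square in Q, so the Galois group of f over Q is not contained in A_3 and must be all of S_3. The splitting field has degree |S_3| = 6 over Q, so [K : Q] = 6.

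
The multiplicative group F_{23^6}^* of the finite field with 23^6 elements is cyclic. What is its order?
|F_{23^6}^*| = 148035888

F_{23^6} has 23^6 = 148035889 elements; its multiplicative group consists of all nonzero elements, so |F_{23^6}^*| = 148035889 - 1 = 148035888. (It is cyclic since any finite subgroup of the multiplicative group of a field is cyclic.)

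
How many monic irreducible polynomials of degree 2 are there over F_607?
There are 183921 monic irreducible polynomials of degree 2 over F_607

Each element of F_{607^2} that lies in no proper subfield is a root of exactly one monic irreducible of degree 2 over F_607, and each such polynomial has 2 distinct roots in F_{607^2}. By Möbius inversion the count is N_607(2) = (1/2) Σ_{d|2} μ(2/d) · 607^d = (1/2)(μ(2)·607^1 + μ(1)·607^2) = 367842/2 = 183921.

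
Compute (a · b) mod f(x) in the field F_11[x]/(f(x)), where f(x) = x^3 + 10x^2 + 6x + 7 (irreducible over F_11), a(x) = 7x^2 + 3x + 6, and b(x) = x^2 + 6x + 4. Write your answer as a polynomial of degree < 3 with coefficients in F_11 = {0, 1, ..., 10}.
a · b ≡ 7x^2 + 6x + 1 (mod f(x))

Multiply in F_11[x]: a(x)·b(x) = (7x^2 + 3x + 6)·(x^2 + 6x + 4) = 7x^4 + x^3 + 8x^2 + 4x + 2. This has degree ≥ 3, so divide by f(x) over F_11: 7x^4 + x^3 + 8x^2 + 4x + 2 = (7x + 8)·(x^3 + 10x^2 + 6x + 7) + (7x^2 + 6x + 1). Hence a·b ≡ 7x^2 + 6x + 1 (mod f). (F_11[x]/(f) is a field with 11^3 = 1331 elements since f is irreducible of degree 3.)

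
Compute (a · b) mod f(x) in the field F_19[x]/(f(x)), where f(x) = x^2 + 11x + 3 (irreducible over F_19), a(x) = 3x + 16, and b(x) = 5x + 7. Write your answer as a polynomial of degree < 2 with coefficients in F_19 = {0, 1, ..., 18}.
a · b ≡ 12x + 10 (mod f(x))

Multiply in F_19[x]: a(x)·b(x) = (3x + 16)·(5x + 7) = 15x^2 + 6x + 17. This has degree ≥ 2, so divide by f(x) over F_19: 15x^2 + 6x + 17 = (15)·(x^2 + 11x + 3) + (12x + 10). Hence a·b ≡ 12x + 10 (mod f). (F_19[x]/(f) is a field with 19^2 = 361 elements since f is irreducible of degree 2.)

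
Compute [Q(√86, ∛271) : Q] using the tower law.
[Q(√86, ∛271) : Q] = 6

Let L = Q(√86, ∛271). Since Q(√86) ⊂ L and [Q(√86):Q] = 2, the tower law gives 2 | [L:Q]. Likewise Q(∛271) ⊂ L with [Q(∛271):Q] = 3 (because 271 is not a perfect cube), so 3 | [L:Q]. As gcd(2,3) = 1, [L:Q] is divisible by 6. Conversely L is generated over Q by √86 and ∛271, so [L:Q] ≤ 2·3 = 6. Therefore [Q(√86, ∛271) : Q] = 6.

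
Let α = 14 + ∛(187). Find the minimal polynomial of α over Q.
m_α(x) = x^3 - 42x^2 + 588x - 2931

Set β = α - 14 = ∛(187), so β^3 = 187. Then (α - 14)^3 - 187 = 0, i.e. α is a root of g(x) = (x - 14)^3 - 187 = x^3 - 42x^2 + 588x - 2931. Since g(x) = h(x - 14) where h(x) = x^3 - 187, and h is irreducible over Q (because 187 is not a perfect cube, so h has no rational root, and a monic cubic with no rational root is irreducible), g is also irreducible (irreducibility is preserved under the substitution x → x - 14). Hence m_α(x) = x^3 - 42x^2 + 588x - 2931.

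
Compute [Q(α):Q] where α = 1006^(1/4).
[Q(α):Q] = 4

α is a root of x^4 - 1006. By Eisenstein's criterion at the prime p = 2 (which divides the constant term 1006 but p^2 = 4 does not, since 1006 is squarefree), x^4 - 1006 is irreducible over Q. Hence [Q(α):Q] = 4.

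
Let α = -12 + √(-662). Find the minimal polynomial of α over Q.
m_α(x) = x^2 + 24x + 806

From α + 12 = √(-662), squaring gives (α + 12)^2 = -662, i.e. α^2 + 24α + 144 = -662, so α^2 + 24α + 806 = 0. The discriminant of x^2 + 24x + 806 is (24)^2 - 4·(806) = 576 - 3224 = -2648, and 4·(-662) is not a perfect square in Q since -662 is squarefree and ≠ 1. Hence x^2 + 24x + 806 is irreducible over Q and is the minimal polynomial of α.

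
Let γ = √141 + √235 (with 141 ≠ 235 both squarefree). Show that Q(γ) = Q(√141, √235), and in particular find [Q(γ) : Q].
[Q(γ) : Q] = 4 (equivalently, Q(γ) = Q(√141, √235))

Obviously Q(γ) ⊆ Q(√141, √235), and [Q(√141, √235):Q] = 4 (since 141, 235 are distinct squarefree integers > 1 with 33135 not a perfect square). To show equality we compute the minimal polynomial of γ. From γ = √141 + √235: γ^2 = 141 + 2√(33135) + 235 = 376 + 2√(33135), so γ^2 - 376 = 2√(33135); squaring, (γ^2 - 376)^2 = 4·33135, i.e. γ^4 - 752γ^2 + 141376 - 132540 = 0, i.e. γ^4 - 752γ^2 + 8836 = 0. So γ is a root of x^4 - 752x^2 + 8836. This polynomial is irreducible over Q: it has no rational root (each ±√141 ± √235 is irrational), and any factorization into two quadratics over Q would force √(33135) ∈ Q (pairing opposite roots) or √141, √235 ∈ Q (other pairings), all impossible. Hence [Q(γ):Q] = 4 = [Q(√141, √235):Q], so Q(γ) = Q(√141, √235).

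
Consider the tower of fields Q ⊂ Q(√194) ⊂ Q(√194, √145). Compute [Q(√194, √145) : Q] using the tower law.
[Q(√194, √145) : Q] = 4

[Q(√194):Q] = 2 (min poly x^2 - 194, irreducible since 194 is squarefree > 1). For the top step, suppose √145 ∈ Q(√194), say √145 = c + d√194 with c, d ∈ Q. Squaring: 145 = c^2 + 194d^2 + 2cd√194. Since √194 ∉ Q this forces 2cd = 0. If d = 0 then √145 = c ∈ Q, contradicting 145 squarefree > 1. If c = 0 then 145 = 194d^2, so 194·145 = (194d)^2 is a perfect square in Q — but 194·145 = 28130 is not a perfect square (since 194 and 145 are distinct squarefree integers). Contradiction. Hence √145 ∉ Q(√194), so x^2 - 145 stays irreducible over Q(√194) and [Q(√194, √145) : Q(√194)] = 2. By the tower law, [Q(√194, √145) : Q] = 2 · 2 = 4.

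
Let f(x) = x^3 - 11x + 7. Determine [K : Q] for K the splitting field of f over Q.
[K : Q] = 6

By the rational root test, any rational root of the monic integer polynomial f(x) = x^3 - 11x + 7 must be an integer dividing the constant term 7, i.e. one of ±{1, 7}. Evaluating: f(1) = -3, f(-1) = 17, f(7) = 273, f(-7) = -259; none is 0, so f has no rational root and is therefore irreducible over Q (a cubic with no linear factor over a field is irreducible). For an irreducible cubic, the Galois group is A_3 or S_3 according as the discriminant disc(f) = -4a^3 - 27b^2 = -4·(-11)^3 - 27·(7)^2 = 4001 is or is not a square in Q. Here disc(f) = 4001 is not a perfect square in Q, so the Galois group of f over Q is not contained in A_3 and must be all of S_3. The splitting field has degree |S_3| = 6 over Q, so [K : Q] = 6.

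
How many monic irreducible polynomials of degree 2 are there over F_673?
There are 226128 monic irreducible polynomials of degree 2 over F_673

Each element of F_{673^2} that lies in no proper subfield is a root of exactly one monic irreducible of degree 2 over F_673, and each such polynomial has 2 distinct roots in F_{673^2}. By Möbius inversion the count is N_673(2) = (1/2) Σ_{d|2} μ(2/d) · 673^d = (1/2)(μ(2)·673^1 + μ(1)·673^2) = 452256/2 = 226128.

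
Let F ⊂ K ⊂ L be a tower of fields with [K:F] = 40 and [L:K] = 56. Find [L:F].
[L:F] = 2240

The tower law says that for any tower of field extensions F ⊂ K ⊂ L with finite degrees, [L:F] = [L:K] · [K:F]. Here this gives [L:F] = 56 · 40 = 2240.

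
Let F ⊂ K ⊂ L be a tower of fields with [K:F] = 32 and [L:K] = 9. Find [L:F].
[L:F] = 288

The tower law says that for any tower of field extensions F ⊂ K ⊂ L with finite degrees, [L:F] = [L:K] · [K:F]. Here this gives [L:F] = 9 · 32 = 288.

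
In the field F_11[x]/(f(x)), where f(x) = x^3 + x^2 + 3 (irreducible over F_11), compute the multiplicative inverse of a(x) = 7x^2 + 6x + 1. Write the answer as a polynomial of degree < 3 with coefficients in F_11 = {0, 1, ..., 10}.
a(x)^(-1) ≡ 3x^2 + 2x + 1 (mod f(x))

Since f is irreducible over F_11, F_11[x]/(f) is a field and a(x) ≠ 0 has an inverse. Apply the extended Euclidean algorithm to f(x) and a(x) in F_11[x]: f(x) = (8x + 9)·a(x) + (4x + 5);  a(x) = (10x)·(4x + 5) + (1). The last nonzero remainder is the constant 1 = gcd(f, a) in F_11. Back-substituting through the division chain expresses 1 = s(x)·a(x) + t(x)·f(x) with s(x) ≡ 3x^2 + 2x + 1 (mod f), so a(x)^(-1) ≡ s(x) = 3x^2 + 2x + 1 (mod f). Check: (7x^2 + 6x + 1)·(3x^2 + 2x + 1) = 10x^4 + 10x^3 + 8x + 1 ≡ 1 (mod x^3 + x^2 + 3).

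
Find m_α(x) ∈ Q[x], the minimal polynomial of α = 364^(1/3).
m_α(x) = x^3 - 364

α satisfies α^3 = 364, so x^3 - 364 annihilates α. By the rational root test, a rational root p/q (in lowest terms) of x^3 - 364 would satisfy p^3 = 364 q^3, forcing q = 1 and p^3 = 364; but 364 is not a perfect cube, contradiction. A monic cubic over Q with no rational root is irreducible (any nontrivial factorization would include a linear factor). Hence x^3 - 364 is the minimal polynomial of α, and in particular [Q(α):Q] = 3.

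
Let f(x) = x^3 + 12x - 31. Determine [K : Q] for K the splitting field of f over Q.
[K : Q] = 6

By the rational root test, any rational root of the monic integer polynomial f(x) = x^3 + 12x - 31 must be an integer dividing the constant term -31, i.e. one of ±{1, 31}. Evaluating: f(1) = -18, f(-1) = -44, f(31) = 30132, f(-31) = -30194; none is 0, so f has no rational root and is therefore irreducible over Q (a cubic with no linear factor over a field is irreducible). For an irreducible cubic, the Galois group is A_3 or S_3 according as the discriminant disc(f) = -4a^3 - 27b^2 = -4·(12)^3 - 27·(-31)^2 = -32859 is or is not a square in Q. Here disc(f) = -32859 is not a perfect square in Q, so the Galois group of f over Q is not contained in A_3 and must be all of S_3. The splitting field has degree |S_3| = 6 over Q, so [K : Q] = 6.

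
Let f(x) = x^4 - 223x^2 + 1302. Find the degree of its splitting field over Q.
[K : Q] = 4

Solving the quadratic in x^2: x^2 = (223 ± √(223^2 - 4·1302))/2 = (223 ± √44521)/2 = (223 ± 211)/2, giving x^2 = 6 or x^2 = 217. So f(x) = (x^2 - 6)(x^2 - 217) and the roots of f are ±√6, ±√217. Hence the splitting field is K = Q(√6, √217). Since 6 and 217 are distinct squarefree integers > 1, their product 1302 is not a perfect square, so √217 ∉ Q(√6). By the tower law [K:Q] = [Q(√6,√217):Q(√6)] · [Q(√6):Q] = 2 · 2 = 4.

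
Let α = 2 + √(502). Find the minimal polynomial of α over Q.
m_α(x) = x^2 - 4x - 498

From α - 2 = √(502), squaring gives (α - 2)^2 = 502, i.e. α^2 - 4α + 4 = 502, so α^2 - 4α - 498 = 0. The discriminant of x^2 - 4x - 498 is (-4)^2 - 4·(-498) = 16 + 1992 = 2008, and 4·(502) is not a perfect square in Q since 502 is squarefree and ≠ 1. Hence x^2 - 4x - 498 is irreducible over Q and is the minimal polynomial of α.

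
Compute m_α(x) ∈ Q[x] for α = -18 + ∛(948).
m_α(x) = x^3 + 54x^2 + 972x + 4884

Set β = α + 18 = ∛(948), so β^3 = 948. Then (α + 18)^3 - 948 = 0, i.e. α is a root of g(x) = (x + 18)^3 - 948 = x^3 + 54x^2 + 972x + 4884. Since g(x) = h(x + 18) where h(x) = x^3 - 948, and h is irreducible over Q (because 948 is not a perfect cube, so h has no rational root, and a monic cubic with no rational root is irreducible), g is also irreducible (irreducibility is preserved under the substitution x → x + 18). Hence m_α(x) = x^3 + 54x^2 + 972x + 4884.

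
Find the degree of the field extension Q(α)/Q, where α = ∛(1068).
[Q(α):Q] = 3

The minimal polynomial of α is x^3 - 1068, irreducible over Q since 1068 is not a perfect cube (so x^3 - 1068 has no rational root). Hence [Q(α):Q] = deg(m_α) = 3.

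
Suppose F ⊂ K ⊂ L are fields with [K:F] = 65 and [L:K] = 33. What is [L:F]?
[L:F] = 2145

The tower law says that for any tower of field extensions F ⊂ K ⊂ L with finite degrees, [L:F] = [L:K] · [K:F]. Here this gives [L:F] = 33 · 65 = 2145.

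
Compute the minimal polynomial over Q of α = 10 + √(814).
m_α(x) = x^2 - 20x - 714

From α - 10 = √(814), squaring gives (α - 10)^2 = 814, i.e. α^2 - 20α + 100 = 814, so α^2 - 20α - 714 = 0. The discriminant of x^2 - 20x - 714 is (-20)^2 - 4·(-714) = 400 + 2856 = 3256, and 4·(814) is not a perfect square in Q since 814 is squarefree and ≠ 1. Hence x^2 - 20x - 714 is irreducible over Q and is the minimal polynomial of α.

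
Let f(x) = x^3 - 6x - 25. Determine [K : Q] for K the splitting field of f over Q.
[K : Q] = 6

By the rational root test, any rational root of the monic integer polynomial f(x) = x^3 - 6x - 25 must be an integer dividing the constant term -25, i.e. one of ±{1, 5, 25}. Evaluating: f(1) = -30, f(-1) = -20, f(5) = 70, f(-5) = -120, f(25) = 15450, f(-25) = -15500; none is 0, so f has no rational root and is therefore irreducible over Q (a cubic with no linear factor over a field is irreducible). For an irreducible cubic, the Galois group is A_3 or S_3 according as the discriminant disc(f) = -4a^3 - 27b^2 = -4·(-6)^3 - 27·(-25)^2 = -16011 is or is not a square in Q. Here disc(f) = -16011 is not a perfect square in Q, so the Galois group of f over Q is not contained in A_3 and must be all of S_3. The splitting field has degree |S_3| = 6 over Q, so [K : Q] = 6.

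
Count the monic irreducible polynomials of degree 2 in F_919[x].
There are 421821 monic irreducible polynomials of degree 2 over F_919

Each element of F_{919^2} that lies in no proper subfield is a root of exactly one monic irreducible of degree 2 over F_919, and each such polynomial has 2 distinct roots in F_{919^2}. By Möbius inversion the count is N_919(2) = (1/2) Σ_{d|2} μ(2/d) · 919^d = (1/2)(μ(2)·919^1 + μ(1)·919^2) = 843642/2 = 421821.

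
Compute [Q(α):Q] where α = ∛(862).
[Q(α):Q] = 3

The minimal polynomial of α is x^3 - 862, irreducible over Q since 862 is not a perfect cube (so x^3 - 862 has no rational root). Hence [Q(α):Q] = deg(m_α) = 3.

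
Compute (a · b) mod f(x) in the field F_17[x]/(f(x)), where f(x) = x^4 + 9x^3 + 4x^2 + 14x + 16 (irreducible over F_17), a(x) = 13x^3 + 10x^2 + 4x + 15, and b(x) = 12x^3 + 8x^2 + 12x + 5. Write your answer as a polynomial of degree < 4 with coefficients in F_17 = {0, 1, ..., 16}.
a · b ≡ 3x^3 + 16x^2 + 8x + 2 (mod f(x))

Multiply in F_17[x]: a(x)·b(x) = (13x^3 + 10x^2 + 4x + 15)·(12x^3 + 8x^2 + 12x + 5) = 3x^6 + 3x^5 + 12x^4 + 6x^3 + 14x^2 + 13x + 7. This has degree ≥ 4, so divide by f(x) over F_17: 3x^6 + 3x^5 + 12x^4 + 6x^3 + 14x^2 + 13x + 7 = (3x^2 + 10x + 12)·(x^4 + 9x^3 + 4x^2 + 14x + 16) + (3x^3 + 16x^2 + 8x + 2). Hence a·b ≡ 3x^3 + 16x^2 + 8x + 2 (mod f). (F_17[x]/(f) is a field with 17^4 = 83521 elements since f is irreducible of degree 4.)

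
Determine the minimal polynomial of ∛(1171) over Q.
m_α(x) = x^3 - 1171

α satisfies α^3 = 1171, so x^3 - 1171 annihilates α. By the rational root test, a rational root p/q (in lowest terms) of x^3 - 1171 would satisfy p^3 = 1171 q^3, forcing q = 1 and p^3 = 1171; but 1171 is not a perfect cube, contradiction. A monic cubic over Q with no rational root is irreducible (any nontrivial factorization would include a linear factor). Hence x^3 - 1171 is the minimal polynomial of α, and in particular [Q(α):Q] = 3.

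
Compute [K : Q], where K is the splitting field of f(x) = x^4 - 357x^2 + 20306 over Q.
[K : Q] = 4

Solving the quadratic in x^2: x^2 = (357 ± √(357^2 - 4·20306))/2 = (357 ± √46225)/2 = (357 ± 215)/2, giving x^2 = 71 or x^2 = 286. So f(x) = (x^2 - 71)(x^2 - 286) and the roots of f are ±√71, ±√286. Hence the splitting field is K = Q(√71, √286). Since 71 and 286 are distinct squarefree integers > 1, their product 20306 is not a perfect square, so √286 ∉ Q(√71). By the tower law [K:Q] = [Q(√71,√286):Q(√71)] · [Q(√71):Q] = 2 · 2 = 4.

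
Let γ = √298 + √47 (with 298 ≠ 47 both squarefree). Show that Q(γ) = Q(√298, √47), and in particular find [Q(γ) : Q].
[Q(γ) : Q] = 4 (equivalently, Q(γ) = Q(√298, √47))

Obviously Q(γ) ⊆ Q(√298, √47), and [Q(√298, √47):Q] = 4 (since 298, 47 are distinct squarefree integers > 1 with 14006 not a perfect square). To show equality we compute the minimal polynomial of γ. From γ = √298 + √47: γ^2 = 298 + 2√(14006) + 47 = 345 + 2√(14006), so γ^2 - 345 = 2√(14006); squaring, (γ^2 - 345)^2 = 4·14006, i.e. γ^4 - 690γ^2 + 119025 - 56024 = 0, i.e. γ^4 - 690γ^2 + 63001 = 0. So γ is a root of x^4 - 690x^2 + 63001. This polynomial is irreducible over Q: it has no rational root (each ±√298 ± √47 is irrational), and any factorization into two quadratics over Q would force √(14006) ∈ Q (pairing opposite roots) or √298, √47 ∈ Q (other pairings), all impossible. Hence [Q(γ):Q] = 4 = [Q(√298, √47):Q], so Q(γ) = Q(√298, √47).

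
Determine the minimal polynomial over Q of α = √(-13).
m_α(x) = x^2 + 13

α satisfies α^2 + 13 = 0, so x^2 + 13 annihilates α. Since d = -13 is squarefree and ≠ 1, it is not a perfect square in Q, so x^2 + 13 has no rational root and is therefore irreducible over Q (a degree-2 polynomial over a field is irreducible iff it has no root). Hence m_α(x) = x^2 + 13.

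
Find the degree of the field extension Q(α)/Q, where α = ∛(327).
[Q(α):Q] = 3

The minimal polynomial of α is x^3 - 327, irreducible over Q since 327 is not a perfect cube (so x^3 - 327 has no rational root). Hence [Q(α):Q] = deg(m_α) = 3.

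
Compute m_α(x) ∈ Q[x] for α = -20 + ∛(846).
m_α(x) = x^3 + 60x^2 + 1200x + 7154

Set β = α + 20 = ∛(846), so β^3 = 846. Then (α + 20)^3 - 846 = 0, i.e. α is a root of g(x) = (x + 20)^3 - 846 = x^3 + 60x^2 + 1200x + 7154. Since g(x) = h(x + 20) where h(x) = x^3 - 846, and h is irreducible over Q (because 846 is not a perfect cube, so h has no rational root, and a monic cubic with no rational root is irreducible), g is also irreducible (irreducibility is preserved under the substitution x → x + 20). Hence m_α(x) = x^3 + 60x^2 + 1200x + 7154.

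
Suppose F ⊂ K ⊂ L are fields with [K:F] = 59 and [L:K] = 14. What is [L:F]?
[L:F] = 826

The tower law says that for any tower of field extensions F ⊂ K ⊂ L with finite degrees, [L:F] = [L:K] · [K:F]. Here this gives [L:F] = 14 · 59 = 826.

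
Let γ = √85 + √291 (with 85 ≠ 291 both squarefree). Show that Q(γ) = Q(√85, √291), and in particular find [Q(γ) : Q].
[Q(γ) : Q] = 4 (equivalently, Q(γ) = Q(√85, √291))

Obviously Q(γ) ⊆ Q(√85, √291), and [Q(√85, √291):Q] = 4 (since 85, 291 are distinct squarefree integers > 1 with 24735 not a perfect square). To show equality we compute the minimal polynomial of γ. From γ = √85 + √291: γ^2 = 85 + 2√(24735) + 291 = 376 + 2√(24735), so γ^2 - 376 = 2√(24735); squaring, (γ^2 - 376)^2 = 4·24735, i.e. γ^4 - 752γ^2 + 141376 - 98940 = 0, i.e. γ^4 - 752γ^2 + 42436 = 0. So γ is a root of x^4 - 752x^2 + 42436. This polynomial is irreducible over Q: it has no rational root (each ±√85 ± √291 is irrational), and any factorization into two quadratics over Q would force √(24735) ∈ Q (pairing opposite roots) or √85, √291 ∈ Q (other pairings), all impossible. Hence [Q(γ):Q] = 4 = [Q(√85, √291):Q], so Q(γ) = Q(√85, √291).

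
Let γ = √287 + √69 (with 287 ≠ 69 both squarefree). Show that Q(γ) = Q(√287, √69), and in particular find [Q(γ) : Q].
[Q(γ) : Q] = 4 (equivalently, Q(γ) = Q(√287, √69))

Obviously Q(γ) ⊆ Q(√287, √69), and [Q(√287, √69):Q] = 4 (since 287, 69 are distinct squarefree integers > 1 with 19803 not a perfect square). To show equality we compute the minimal polynomial of γ. From γ = √287 + √69: γ^2 = 287 + 2√(19803) + 69 = 356 + 2√(19803), so γ^2 - 356 = 2√(19803); squaring, (γ^2 - 356)^2 = 4·19803, i.e. γ^4 - 712γ^2 + 126736 - 79212 = 0, i.e. γ^4 - 712γ^2 + 47524 = 0. So γ is a root of x^4 - 712x^2 + 47524. This polynomial is irreducible over Q: it has no rational root (each ±√287 ± √69 is irrational), and any factorization into two quadratics over Q would force √(19803) ∈ Q (pairing opposite roots) or √287, √69 ∈ Q (other pairings), all impossible. Hence [Q(γ):Q] = 4 = [Q(√287, √69):Q], so Q(γ) = Q(√287, √69).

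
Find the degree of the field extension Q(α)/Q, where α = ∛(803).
[Q(α):Q] = 3

The minimal polynomial of α is x^3 - 803, irreducible over Q since 803 is not a perfect cube (so x^3 - 803 has no rational root). Hence [Q(α):Q] = deg(m_α) = 3.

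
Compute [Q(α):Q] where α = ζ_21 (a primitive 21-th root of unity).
[Q(α):Q] = 12

The minimal polynomial of ζ_21 over Q is the 21-th cyclotomic polynomial Φ_21(x), which is irreducible over Q and has degree φ(21) = 12. Hence [Q(α):Q] = φ(21) = 12.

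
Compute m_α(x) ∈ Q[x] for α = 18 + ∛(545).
m_α(x) = x^3 - 54x^2 + 972x - 6377

Set β = α - 18 = ∛(545), so β^3 = 545. Then (α - 18)^3 - 545 = 0, i.e. α is a root of g(x) = (x - 18)^3 - 545 = x^3 - 54x^2 + 972x - 6377. Since g(x) = h(x - 18) where h(x) = x^3 - 545, and h is irreducible over Q (because 545 is not a perfect cube, so h has no rational root, and a monic cubic with no rational root is irreducible), g is also irreducible (irreducibility is preserved under the substitution x → x - 18). Hence m_α(x) = x^3 - 54x^2 + 972x - 6377.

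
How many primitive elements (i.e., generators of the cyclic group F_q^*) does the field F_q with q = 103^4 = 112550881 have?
There are φ(112550880) = 26050560 primitive elements

F_q^* is cyclic of order q - 1 = 112550880. A cyclic group of order m has exactly φ(m) generators. Here m = 112550880 = 2^5 · 3 · 5 · 13 · 17 · 1061, so the number of primitive elements is φ(112550880) = 26050560.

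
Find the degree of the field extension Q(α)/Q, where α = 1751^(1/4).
[Q(α):Q] = 4

α is a root of x^4 - 1751. By Eisenstein's criterion at the prime p = 17 (which divides the constant term 1751 but p^2 = 289 does not, since 1751 is squarefree), x^4 - 1751 is irreducible over Q. Hence [Q(α):Q] = 4.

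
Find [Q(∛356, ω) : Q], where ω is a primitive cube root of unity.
[Q(∛356, ω) : Q] = 6

[Q(∛356):Q] = 3 (min poly x^3 - 356, irreducible since 356 is not a perfect cube). [Q(ω):Q] = 2 (min poly x^2 + x + 1). Since Q(∛356) ⊂ R and ω ∉ R, we have ω ∉ Q(∛356), so x^2 + x + 1 remains irreducible over Q(∛356) and [Q(∛356, ω) : Q(∛356)] = 2. By the tower law, [Q(∛356, ω) : Q] = 3 · 2 = 6. (In fact Q(∛356, ω) is the splitting field of x^3 - 356 over Q.)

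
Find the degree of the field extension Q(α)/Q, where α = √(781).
[Q(α):Q] = 2

[Q(α):Q] equals the degree of the minimal polynomial of α. Here α^2 = 781 and x^2 - 781 is irreducible (d = 781 is squarefree, ≠ 1, hence not a square), so deg(m_α) = 2. Thus [Q(α):Q] = 2.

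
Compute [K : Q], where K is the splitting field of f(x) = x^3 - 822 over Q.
[K : Q] = 6

The roots of x^3 - 822 are ∛822, ω∛822, ω^2∛822 where ω = e^(2πi/3) is a primitive cube root of unity, so K = Q(∛822, ω). Now [Q(∛822):Q] = 3 (since 822 is not a perfect cube, x^3 - 822 is irreducible) and [Q(ω):Q] = 2. Both 2 and 3 divide [K:Q], and [K:Q] ≤ 3·2 = 6, so [K:Q] = 6. (Equivalently: Q(∛822) ⊂ R but ω ∉ R, so [K : Q(∛822)] = 2.)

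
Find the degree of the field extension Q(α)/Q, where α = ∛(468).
[Q(α):Q] = 3

The minimal polynomial of α is x^3 - 468, irreducible over Q since 468 is not a perfect cube (so x^3 - 468 has no rational root). Hence [Q(α):Q] = deg(m_α) = 3.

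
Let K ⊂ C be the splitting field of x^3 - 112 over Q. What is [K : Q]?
[K : Q] = 6

The roots of x^3 - 112 are ∛112, ω∛112, ω^2∛112 where ω = e^(2πi/3) is a primitive cube root of unity, so K = Q(∛112, ω). Now [Q(∛112):Q] = 3 (since 112 is not a perfect cube, x^3 - 112 is irreducible) and [Q(ω):Q] = 2. Both 2 and 3 divide [K:Q], and [K:Q] ≤ 3·2 = 6, so [K:Q] = 6. (Equivalently: Q(∛112) ⊂ R but ω ∉ R, so [K : Q(∛112)] = 2.)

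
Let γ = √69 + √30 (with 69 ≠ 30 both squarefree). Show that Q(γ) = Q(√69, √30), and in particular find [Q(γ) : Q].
[Q(γ) : Q] = 4 (equivalently, Q(γ) = Q(√69, √30))

Obviously Q(γ) ⊆ Q(√69, √30), and [Q(√69, √30):Q] = 4 (since 69, 30 are distinct squarefree integers > 1 with 2070 not a perfect square). To show equality we compute the minimal polynomial of γ. From γ = √69 + √30: γ^2 = 69 + 2√(2070) + 30 = 99 + 2√(2070), so γ^2 - 99 = 2√(2070); squaring, (γ^2 - 99)^2 = 4·2070, i.e. γ^4 - 198γ^2 + 9801 - 8280 = 0, i.e. γ^4 - 198γ^2 + 1521 = 0. So γ is a root of x^4 - 198x^2 + 1521. This polynomial is irreducible over Q: it has no rational root (each ±√69 ± √30 is irrational), and any factorization into two quadratics over Q would force √(2070) ∈ Q (pairing opposite roots) or √69, √30 ∈ Q (other pairings), all impossible. Hence [Q(γ):Q] = 4 = [Q(√69, √30):Q], so Q(γ) = Q(√69, √30).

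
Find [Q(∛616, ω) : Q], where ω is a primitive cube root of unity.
[Q(∛616, ω) : Q] = 6

[Q(∛616):Q] = 3 (min poly x^3 - 616, irreducible since 616 is not a perfect cube). [Q(ω):Q] = 2 (min poly x^2 + x + 1). Since Q(∛616) ⊂ R and ω ∉ R, we have ω ∉ Q(∛616), so x^2 + x + 1 remains irreducible over Q(∛616) and [Q(∛616, ω) : Q(∛616)] = 2. By the tower law, [Q(∛616, ω) : Q] = 3 · 2 = 6. (In fact Q(∛616, ω) is the splitting field of x^3 - 616 over Q.)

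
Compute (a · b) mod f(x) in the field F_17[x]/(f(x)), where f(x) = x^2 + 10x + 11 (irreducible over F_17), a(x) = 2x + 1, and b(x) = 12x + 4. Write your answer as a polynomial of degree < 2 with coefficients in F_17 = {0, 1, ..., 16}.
a · b ≡ x + 12 (mod f(x))

Multiply in F_17[x]: a(x)·b(x) = (2x + 1)·(12x + 4) = 7x^2 + 3x + 4. This has degree ≥ 2, so divide by f(x) over F_17: 7x^2 + 3x + 4 = (7)·(x^2 + 10x + 11) + (x + 12). Hence a·b ≡ x + 12 (mod f). (F_17[x]/(f) is a field with 17^2 = 289 elements since f is irreducible of degree 2.)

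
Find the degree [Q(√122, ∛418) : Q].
[Q(√122, ∛418) : Q] = 6

Let L = Q(√122, ∛418). Since Q(√122) ⊂ L and [Q(√122):Q] = 2, the tower law gives 2 | [L:Q]. Likewise Q(∛418) ⊂ L with [Q(∛418):Q] = 3 (because 418 is not a perfect cube), so 3 | [L:Q]. As gcd(2,3) = 1, [L:Q] is divisible by 6. Conversely L is generated over Q by √122 and ∛418, so [L:Q] ≤ 2·3 = 6. Therefore [Q(√122, ∛418) : Q] = 6.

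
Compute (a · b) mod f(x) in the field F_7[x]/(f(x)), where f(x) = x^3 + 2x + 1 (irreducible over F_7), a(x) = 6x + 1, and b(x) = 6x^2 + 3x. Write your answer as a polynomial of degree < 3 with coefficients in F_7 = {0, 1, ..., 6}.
a · b ≡ 3x^2 + x + 6 (mod f(x))

Multiply in F_7[x]: a(x)·b(x) = (6x + 1)·(6x^2 + 3x) = x^3 + 3x^2 + 3x. This has degree ≥ 3, so divide by f(x) over F_7: x^3 + 3x^2 + 3x = (1)·(x^3 + 2x + 1) + (3x^2 + x + 6). Hence a·b ≡ 3x^2 + x + 6 (mod f). (F_7[x]/(f) is a field with 7^3 = 343 elements since f is irreducible of degree 3.)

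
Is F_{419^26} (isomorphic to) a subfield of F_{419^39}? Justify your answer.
No: F_{419^26} is not a subfield of F_{419^39}

F_{p^m} embeds in F_{p^n} iff m | n. Here 26 ∤ 39 (since 39 = 1·26 + 13 with remainder 13 ≠ 0), so F_{419^26} is not a subfield of F_{419^39}. Equivalently: if it were, the tower law would give 26 = [F_{419^26}:F_419] dividing [F_{419^39}:F_419] = 39, contradiction.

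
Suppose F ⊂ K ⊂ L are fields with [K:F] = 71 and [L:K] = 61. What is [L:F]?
[L:F] = 4331

The tower law says that for any tower of field extensions F ⊂ K ⊂ L with finite degrees, [L:F] = [L:K] · [K:F]. Here this gives [L:F] = 61 · 71 = 4331.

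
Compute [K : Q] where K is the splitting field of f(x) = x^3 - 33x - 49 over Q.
[K : Q] = 6

By the rational root test, any rational root of the monic integer polynomial f(x) = x^3 - 33x - 49 must be an integer dividing the constant term -49, i.e. one of ±{1, 7, 49}. Evaluating: f(1) = -81, f(-1) = -17, f(7) = 63, f(-7) = -161, f(49) = 115983, f(-49) = -116081; none is 0, so f has no rational root and is therefore irreducible over Q (a cubic with no linear factor over a field is irreducible). For an irreducible cubic, the Galois group is A_3 or S_3 according as the discriminant disc(f) = -4a^3 - 27b^2 = -4·(-33)^3 - 27·(-49)^2 = 78921 is or is not a square in Q. Here disc(f) = 78921 is not a perfect square in Q, so the Galois group of f over Q is not contained in A_3 and must be all of S_3. The splitting field has degree |S_3| = 6 over Q, so [K : Q] = 6.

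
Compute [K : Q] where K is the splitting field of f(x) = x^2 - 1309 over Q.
[K : Q] = 2

f(x) = x^2 - 1309 factors as (x - √1309)(x + √1309). The splitting field is K = Q(√1309). Since 1309 is squarefree and > 1, it is not a perfect square, so x^2 - 1309 is irreducible over Q and [Q(√1309) : Q] = 2. Hence [K : Q] = 2.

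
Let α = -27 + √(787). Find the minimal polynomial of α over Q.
m_α(x) = x^2 + 54x - 58

From α + 27 = √(787), squaring gives (α + 27)^2 = 787, i.e. α^2 + 54α + 729 = 787, so α^2 + 54α - 58 = 0. The discriminant of x^2 + 54x - 58 is (54)^2 - 4·(-58) = 2916 + 232 = 3148, and 4·(787) is not a perfect square in Q since 787 is squarefree and ≠ 1. Hence x^2 + 54x - 58 is irreducible over Q and is the minimal polynomial of α.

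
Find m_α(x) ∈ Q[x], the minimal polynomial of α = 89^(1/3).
m_α(x) = x^3 - 89

α satisfies α^3 = 89, so x^3 - 89 annihilates α. By the rational root test, a rational root p/q (in lowest terms) of x^3 - 89 would satisfy p^3 = 89 q^3, forcing q = 1 and p^3 = 89; but 89 is not a perfect cube, contradiction. A monic cubic over Q with no rational root is irreducible (any nontrivial factorization would include a linear factor). Hence x^3 - 89 is the minimal polynomial of α, and in particular [Q(α):Q] = 3.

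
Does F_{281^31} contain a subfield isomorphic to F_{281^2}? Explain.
No: F_{281^2} is not a subfield of F_{281^31}

F_{p^m} embeds in F_{p^n} iff m | n. Here 2 ∤ 31 (since 31 = 15·2 + 1 with remainder 1 ≠ 0), so F_{281^2} is not a subfield of F_{281^31}. Equivalently: if it were, the tower law would give 2 = [F_{281^2}:F_281] dividing [F_{281^31}:F_281] = 31, contradiction.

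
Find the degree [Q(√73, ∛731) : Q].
[Q(√73, ∛731) : Q] = 6

Let L = Q(√73, ∛731). Since Q(√73) ⊂ L and [Q(√73):Q] = 2, the tower law gives 2 | [L:Q]. Likewise Q(∛731) ⊂ L with [Q(∛731):Q] = 3 (because 731 is not a perfect cube), so 3 | [L:Q]. As gcd(2,3) = 1, [L:Q] is divisible by 6. Conversely L is generated over Q by √73 and ∛731, so [L:Q] ≤ 2·3 = 6. Therefore [Q(√73, ∛731) : Q] = 6.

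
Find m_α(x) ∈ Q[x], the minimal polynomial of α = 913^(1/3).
m_α(x) = x^3 - 913

α satisfies α^3 = 913, so x^3 - 913 annihilates α. By the rational root test, a rational root p/q (in lowest terms) of x^3 - 913 would satisfy p^3 = 913 q^3, forcing q = 1 and p^3 = 913; but 913 is not a perfect cube, contradiction. A monic cubic over Q with no rational root is irreducible (any nontrivial factorization would include a linear factor). Hence x^3 - 913 is the minimal polynomial of α, and in particular [Q(α):Q] = 3.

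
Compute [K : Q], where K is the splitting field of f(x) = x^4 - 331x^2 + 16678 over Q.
[K : Q] = 4

Solving the quadratic in x^2: x^2 = (331 ± √(331^2 - 4·16678))/2 = (331 ± √42849)/2 = (331 ± 207)/2, giving x^2 = 62 or x^2 = 269. So f(x) = (x^2 - 62)(x^2 - 269) and the roots of f are ±√62, ±√269. Hence the splitting field is K = Q(√62, √269). Since 62 and 269 are distinct squarefree integers > 1, their product 16678 is not a perfect square, so √269 ∉ Q(√62). By the tower law [K:Q] = [Q(√62,√269):Q(√62)] · [Q(√62):Q] = 2 · 2 = 4.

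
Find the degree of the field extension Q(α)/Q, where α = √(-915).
[Q(α):Q] = 2

[Q(α):Q] equals the degree of the minimal polynomial of α. Here α^2 = -915 and x^2 + 915 is irreducible (d = -915 is squarefree, ≠ 1, hence not a square), so deg(m_α) = 2. Thus [Q(α):Q] = 2.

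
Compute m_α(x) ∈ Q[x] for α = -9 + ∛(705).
m_α(x) = x^3 + 27x^2 + 243x + 24

Set β = α + 9 = ∛(705), so β^3 = 705. Then (α + 9)^3 - 705 = 0, i.e. α is a root of g(x) = (x + 9)^3 - 705 = x^3 + 27x^2 + 243x + 24. Since g(x) = h(x + 9) where h(x) = x^3 - 705, and h is irreducible over Q (because 705 is not a perfect cube, so h has no rational root, and a monic cubic with no rational root is irreducible), g is also irreducible (irreducibility is preserved under the substitution x → x + 9). Hence m_α(x) = x^3 + 27x^2 + 243x + 24.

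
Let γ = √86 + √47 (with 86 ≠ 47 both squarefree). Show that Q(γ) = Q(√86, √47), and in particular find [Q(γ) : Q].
[Q(γ) : Q] = 4 (equivalently, Q(γ) = Q(√86, √47))

Obviously Q(γ) ⊆ Q(√86, √47), and [Q(√86, √47):Q] = 4 (since 86, 47 are distinct squarefree integers > 1 with 4042 not a perfect square). To show equality we compute the minimal polynomial of γ. From γ = √86 + √47: γ^2 = 86 + 2√(4042) + 47 = 133 + 2√(4042), so γ^2 - 133 = 2√(4042); squaring, (γ^2 - 133)^2 = 4·4042, i.e. γ^4 - 266γ^2 + 17689 - 16168 = 0, i.e. γ^4 - 266γ^2 + 1521 = 0. So γ is a root of x^4 - 266x^2 + 1521. This polynomial is irreducible over Q: it has no rational root (each ±√86 ± √47 is irrational), and any factorization into two quadratics over Q would force √(4042) ∈ Q (pairing opposite roots) or √86, √47 ∈ Q (other pairings), all impossible. Hence [Q(γ):Q] = 4 = [Q(√86, √47):Q], so Q(γ) = Q(√86, √47).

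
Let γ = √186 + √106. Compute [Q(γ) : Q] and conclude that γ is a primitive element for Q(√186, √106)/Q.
[Q(γ) : Q] = 4 (equivalently, Q(γ) = Q(√186, √106))

Obviously Q(γ) ⊆ Q(√186, √106), and [Q(√186, √106):Q] = 4 (since 186, 106 are distinct squarefree integers > 1 with 19716 not a perfect square). To show equality we compute the minimal polynomial of γ. From γ = √186 + √106: γ^2 = 186 + 2√(19716) + 106 = 292 + 2√(19716), so γ^2 - 292 = 2√(19716); squaring, (γ^2 - 292)^2 = 4·19716, i.e. γ^4 - 584γ^2 + 85264 - 78864 = 0, i.e. γ^4 - 584γ^2 + 6400 = 0. So γ is a root of x^4 - 584x^2 + 6400. This polynomial is irreducible over Q: it has no rational root (each ±√186 ± √106 is irrational), and any factorization into two quadratics over Q would force √(19716) ∈ Q (pairing opposite roots) or √186, √106 ∈ Q (other pairings), all impossible. Hence [Q(γ):Q] = 4 = [Q(√186, √106):Q], so Q(γ) = Q(√186, √106).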